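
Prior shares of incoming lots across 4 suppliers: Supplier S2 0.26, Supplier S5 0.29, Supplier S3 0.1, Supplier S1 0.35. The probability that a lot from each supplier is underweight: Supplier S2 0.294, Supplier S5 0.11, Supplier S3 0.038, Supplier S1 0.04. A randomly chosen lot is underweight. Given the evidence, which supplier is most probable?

Compute prior × likelihood for every hypothesis:
  Supplier S2: 0.26 × 0.294 = 0.07644
  Supplier S5: 0.29 × 0.11 = 0.0319
  Supplier S3: 0.1 × 0.038 = 0.0038
  Supplier S1: 0.35 × 0.04 = 0.014
Normalizing constant = 0.12614.
Largest term belongs to Supplier S2, so Supplier S2 is most probable.

Supplier S2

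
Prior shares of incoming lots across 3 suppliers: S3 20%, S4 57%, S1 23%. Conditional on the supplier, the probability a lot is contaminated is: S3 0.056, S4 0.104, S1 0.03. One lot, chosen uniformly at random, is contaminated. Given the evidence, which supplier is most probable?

S4

Unnormalized posteriors (prior × likelihood):
  S3: 0.2 × 0.056 = 0.0112
  S4: 0.57 × 0.104 = 0.05928
  S1: 0.23 × 0.03 = 0.0069
Total = 0.07738.
Largest term belongs to S4, so S4 is most probable.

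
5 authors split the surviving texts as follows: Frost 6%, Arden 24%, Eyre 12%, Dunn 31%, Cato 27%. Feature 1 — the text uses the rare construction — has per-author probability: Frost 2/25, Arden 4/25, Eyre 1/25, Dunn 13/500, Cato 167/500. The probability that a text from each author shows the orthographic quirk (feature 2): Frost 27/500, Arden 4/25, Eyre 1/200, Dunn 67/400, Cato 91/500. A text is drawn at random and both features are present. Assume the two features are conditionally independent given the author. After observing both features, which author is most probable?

By Bayes' rule, posterior ∝ prior × likelihood:
  Frost: 0.06 × 0.08 × 0.054 = 0.0002592
  Arden: 0.24 × 0.16 × 0.16 = 0.006144
  Eyre: 0.12 × 0.04 × 0.005 = 0.000024
  Dunn: 0.31 × 0.026 × 0.1675 = 0.00135005
  Cato: 0.27 × 0.334 × 0.182 = 0.01641276
Normalizing constant = 0.02419001.
Largest term belongs to Cato, so Cato is most probable.

Cato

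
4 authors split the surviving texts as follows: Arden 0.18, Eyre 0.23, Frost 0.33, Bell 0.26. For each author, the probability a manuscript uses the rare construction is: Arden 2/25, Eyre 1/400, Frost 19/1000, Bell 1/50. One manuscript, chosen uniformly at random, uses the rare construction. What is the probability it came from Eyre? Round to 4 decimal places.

0.0217

Prior × likelihood for each hypothesis:
  Arden: 0.18 × 0.08 = 0.0144
  Eyre: 0.23 × 0.0025 = 0.000575
  Frost: 0.33 × 0.019 = 0.00627
  Bell: 0.26 × 0.02 = 0.0052
Sum = 0.026445.
P(Eyre | evidence) = 0.000575 / 0.026445 ≈ 0.0217.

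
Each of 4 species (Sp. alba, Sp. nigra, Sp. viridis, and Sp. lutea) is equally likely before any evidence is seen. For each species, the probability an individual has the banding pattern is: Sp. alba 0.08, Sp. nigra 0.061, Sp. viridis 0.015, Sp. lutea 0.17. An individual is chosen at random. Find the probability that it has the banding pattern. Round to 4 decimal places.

Since the prior is uniform, the posterior is proportional to the likelihood:
  Sp. alba: 0.08
  Sp. nigra: 0.061
  Sp. viridis: 0.015
  Sp. lutea: 0.17
P(banded) = (1/4) × (0.08 + 0.061 + 0.015 + 0.17) = 0.326/4 ≈ 0.0815.

0.0815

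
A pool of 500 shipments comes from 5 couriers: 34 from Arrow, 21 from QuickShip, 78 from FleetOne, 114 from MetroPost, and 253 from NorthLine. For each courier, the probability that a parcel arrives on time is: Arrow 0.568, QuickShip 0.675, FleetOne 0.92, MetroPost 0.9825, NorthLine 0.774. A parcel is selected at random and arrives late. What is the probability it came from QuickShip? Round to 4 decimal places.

Taking complements, P(late | each) = Arrow 0.432, QuickShip 0.325, FleetOne 0.08, MetroPost 0.0175, NorthLine 0.226.
Compute prior × likelihood for every hypothesis:
  Arrow: 0.068 × 0.432 = 0.029376
  QuickShip: 0.042 × 0.325 = 0.01365
  FleetOne: 0.156 × 0.08 = 0.01248
  MetroPost: 0.228 × 0.0175 = 0.00399
  NorthLine: 0.506 × 0.226 = 0.114356
Total = 0.173852.
P(QuickShip | evidence) = 0.01365 / 0.173852 ≈ 0.0785.

0.0785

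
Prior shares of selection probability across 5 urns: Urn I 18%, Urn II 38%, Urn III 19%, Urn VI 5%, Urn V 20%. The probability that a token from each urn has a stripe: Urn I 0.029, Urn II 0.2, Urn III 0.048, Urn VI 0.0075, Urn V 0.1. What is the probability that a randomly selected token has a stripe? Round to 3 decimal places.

0.111

Compute prior × likelihood for every hypothesis:
  Urn I: 0.18 × 0.029 = 0.00522
  Urn II: 0.38 × 0.2 = 0.076
  Urn III: 0.19 × 0.048 = 0.00912
  Urn VI: 0.05 × 0.0075 = 0.000375
  Urn V: 0.2 × 0.1 = 0.02
P(striped) = 0.00522 + 0.076 + 0.00912 + 0.000375 + 0.02 = 0.110715 → 0.111.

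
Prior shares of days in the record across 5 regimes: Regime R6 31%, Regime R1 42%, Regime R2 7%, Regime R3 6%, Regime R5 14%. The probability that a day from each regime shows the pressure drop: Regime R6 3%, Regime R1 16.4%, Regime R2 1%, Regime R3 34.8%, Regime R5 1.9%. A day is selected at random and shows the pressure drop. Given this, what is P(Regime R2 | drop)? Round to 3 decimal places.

0.007

Unnormalized posteriors (prior × likelihood):
  Regime R6: 0.31 × 0.03 = 0.0093
  Regime R1: 0.42 × 0.164 = 0.06888
  Regime R2: 0.07 × 0.01 = 0.0007
  Regime R3: 0.06 × 0.348 = 0.02088
  Regime R5: 0.14 × 0.019 = 0.00266
Normalizing constant = 0.10242.
P(Regime R2 | evidence) = 0.0007 / 0.10242 ≈ 0.007.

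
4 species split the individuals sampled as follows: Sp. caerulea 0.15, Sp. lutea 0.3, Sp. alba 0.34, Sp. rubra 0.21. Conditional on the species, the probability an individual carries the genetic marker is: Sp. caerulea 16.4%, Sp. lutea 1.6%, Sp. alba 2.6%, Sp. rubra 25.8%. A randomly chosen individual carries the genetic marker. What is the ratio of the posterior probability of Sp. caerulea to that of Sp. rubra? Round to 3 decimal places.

0.454

By Bayes' rule, posterior ∝ prior × likelihood:
  Sp. caerulea: 0.15 × 0.164 = 0.0246
  Sp. lutea: 0.3 × 0.016 = 0.0048
  Sp. alba: 0.34 × 0.026 = 0.00884
  Sp. rubra: 0.21 × 0.258 = 0.05418
Total = 0.09242.
The ratio is 0.0246 / 0.05418 (the normalizer cancels) = 0.454.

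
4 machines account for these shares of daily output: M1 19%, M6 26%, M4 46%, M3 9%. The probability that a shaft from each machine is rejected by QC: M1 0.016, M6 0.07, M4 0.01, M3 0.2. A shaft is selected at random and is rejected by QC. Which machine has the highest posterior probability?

By Bayes' rule, posterior ∝ prior × likelihood:
  M1: 0.19 × 0.016 = 0.00304
  M6: 0.26 × 0.07 = 0.0182
  M4: 0.46 × 0.01 = 0.0046
  M3: 0.09 × 0.2 = 0.018
Normalizing constant = 0.04384.
Largest term belongs to M6, so M6 is most probable.

M6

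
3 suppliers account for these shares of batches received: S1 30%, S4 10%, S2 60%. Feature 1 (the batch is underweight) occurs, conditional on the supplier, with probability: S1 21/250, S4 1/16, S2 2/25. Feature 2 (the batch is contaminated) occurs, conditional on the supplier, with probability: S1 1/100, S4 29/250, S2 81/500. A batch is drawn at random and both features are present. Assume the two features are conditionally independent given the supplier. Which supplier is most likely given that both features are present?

Unnormalized posteriors (prior × likelihood):
  S1: 0.3 × 0.084 × 0.01 = 0.000252
  S4: 0.1 × 0.0625 × 0.116 = 0.000725
  S2: 0.6 × 0.08 × 0.162 = 0.007776
Total = 0.008753.
Largest term belongs to S2, so S2 is most probable.

S2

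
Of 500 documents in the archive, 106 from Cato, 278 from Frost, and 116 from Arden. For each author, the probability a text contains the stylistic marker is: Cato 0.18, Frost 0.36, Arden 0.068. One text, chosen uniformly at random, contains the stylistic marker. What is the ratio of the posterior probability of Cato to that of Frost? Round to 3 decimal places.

0.191

Prior × likelihood for each hypothesis:
  Cato: 0.212 × 0.18 = 0.03816
  Frost: 0.556 × 0.36 = 0.20016
  Arden: 0.232 × 0.068 = 0.015776
Normalizing constant = 0.254096.
The ratio is 0.03816 / 0.20016 (the normalizer cancels) = 0.191.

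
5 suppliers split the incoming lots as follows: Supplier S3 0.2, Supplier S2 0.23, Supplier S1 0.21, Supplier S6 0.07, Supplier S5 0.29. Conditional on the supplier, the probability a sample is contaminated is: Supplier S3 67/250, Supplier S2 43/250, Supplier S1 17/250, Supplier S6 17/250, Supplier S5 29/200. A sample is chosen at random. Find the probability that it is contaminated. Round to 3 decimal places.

0.154

Compute prior × likelihood for every hypothesis:
  Supplier S3: 0.2 × 0.268 = 0.0536
  Supplier S2: 0.23 × 0.172 = 0.03956
  Supplier S1: 0.21 × 0.068 = 0.01428
  Supplier S6: 0.07 × 0.068 = 0.00476
  Supplier S5: 0.29 × 0.145 = 0.04205
P(contaminated) = 0.0536 + 0.03956 + 0.01428 + 0.00476 + 0.04205 = 0.15425 → 0.154.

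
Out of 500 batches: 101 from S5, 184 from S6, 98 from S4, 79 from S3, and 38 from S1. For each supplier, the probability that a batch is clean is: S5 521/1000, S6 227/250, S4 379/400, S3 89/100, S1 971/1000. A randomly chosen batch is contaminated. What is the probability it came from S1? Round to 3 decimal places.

Taking complements, P(contaminated | each) = S5 0.479, S6 0.092, S4 0.0525, S3 0.11, S1 0.029.
Unnormalized posteriors (prior × likelihood):
  S5: 0.202 × 0.479 = 0.096758
  S6: 0.368 × 0.092 = 0.033856
  S4: 0.196 × 0.0525 = 0.01029
  S3: 0.158 × 0.11 = 0.01738
  S1: 0.076 × 0.029 = 0.002204
Sum = 0.160488.
P(S1 | evidence) = 0.002204 / 0.160488 ≈ 0.014.

0.014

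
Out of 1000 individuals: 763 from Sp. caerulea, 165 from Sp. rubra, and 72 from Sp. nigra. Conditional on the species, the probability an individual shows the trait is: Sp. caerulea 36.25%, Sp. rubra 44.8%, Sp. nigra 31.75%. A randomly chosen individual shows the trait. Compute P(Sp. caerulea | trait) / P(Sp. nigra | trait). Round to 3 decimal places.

12.099

Unnormalized posteriors (prior × likelihood):
  Sp. caerulea: 0.763 × 0.3625 = 0.2765875
  Sp. rubra: 0.165 × 0.448 = 0.07392
  Sp. nigra: 0.072 × 0.3175 = 0.02286
Sum = 0.3733675.
The ratio is 0.2765875 / 0.02286 (the normalizer cancels) = 12.099.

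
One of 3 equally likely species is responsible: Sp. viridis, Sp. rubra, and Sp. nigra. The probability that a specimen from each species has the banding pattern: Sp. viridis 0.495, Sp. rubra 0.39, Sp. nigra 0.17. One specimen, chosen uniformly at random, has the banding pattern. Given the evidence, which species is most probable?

Sp. viridis

Since the prior is uniform, the posterior is proportional to the likelihood:
  Sp. viridis: 0.495
  Sp. rubra: 0.39
  Sp. nigra: 0.17
Normalizing constant = 1.055.
Largest term belongs to Sp. viridis, so Sp. viridis is most probable.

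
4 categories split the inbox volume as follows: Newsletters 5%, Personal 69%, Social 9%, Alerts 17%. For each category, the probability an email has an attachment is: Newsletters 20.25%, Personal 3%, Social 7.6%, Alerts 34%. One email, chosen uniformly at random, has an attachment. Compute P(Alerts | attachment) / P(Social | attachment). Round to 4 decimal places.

8.4503

Unnormalized posteriors (prior × likelihood):
  Newsletters: 0.05 × 0.2025 = 0.010125
  Personal: 0.69 × 0.03 = 0.0207
  Social: 0.09 × 0.076 = 0.00684
  Alerts: 0.17 × 0.34 = 0.0578
Total = 0.095465.
The ratio is 0.0578 / 0.00684 (the normalizer cancels) = 8.4503.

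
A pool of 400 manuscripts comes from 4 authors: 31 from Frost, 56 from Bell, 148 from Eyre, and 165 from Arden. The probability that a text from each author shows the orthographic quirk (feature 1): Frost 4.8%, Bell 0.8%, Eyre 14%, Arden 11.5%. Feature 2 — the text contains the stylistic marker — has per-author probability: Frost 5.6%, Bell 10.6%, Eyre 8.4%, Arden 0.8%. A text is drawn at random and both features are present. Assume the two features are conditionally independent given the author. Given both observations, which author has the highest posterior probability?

By Bayes' rule, posterior ∝ prior × likelihood:
  Frost: 0.0775 × 0.048 × 0.056 = 0.00020832
  Bell: 0.14 × 0.008 × 0.106 = 0.00011872
  Eyre: 0.37 × 0.14 × 0.084 = 0.0043512
  Arden: 0.4125 × 0.115 × 0.008 = 0.0003795
Total = 0.00505774.
Largest term belongs to Eyre, so Eyre is most probable.

Eyre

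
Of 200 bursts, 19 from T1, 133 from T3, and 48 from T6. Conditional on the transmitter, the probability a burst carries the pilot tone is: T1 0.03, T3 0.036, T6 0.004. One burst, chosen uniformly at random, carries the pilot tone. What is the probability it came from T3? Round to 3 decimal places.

0.863

By Bayes' rule, posterior ∝ prior × likelihood:
  T1: 0.095 × 0.03 = 0.00285
  T3: 0.665 × 0.036 = 0.02394
  T6: 0.24 × 0.004 = 0.00096
Normalizing constant = 0.02775.
P(T3 | evidence) = 0.02394 / 0.02775 ≈ 0.863.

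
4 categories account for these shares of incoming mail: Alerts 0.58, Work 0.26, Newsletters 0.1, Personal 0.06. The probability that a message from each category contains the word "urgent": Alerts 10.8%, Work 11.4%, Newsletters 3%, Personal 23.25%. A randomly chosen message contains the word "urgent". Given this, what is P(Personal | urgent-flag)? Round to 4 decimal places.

0.1277

By Bayes' rule, posterior ∝ prior × likelihood:
  Alerts: 0.58 × 0.108 = 0.06264
  Work: 0.26 × 0.114 = 0.02964
  Newsletters: 0.1 × 0.03 = 0.003
  Personal: 0.06 × 0.2325 = 0.01395
Normalizing constant = 0.10923.
P(Personal | evidence) = 0.01395 / 0.10923 ≈ 0.1277.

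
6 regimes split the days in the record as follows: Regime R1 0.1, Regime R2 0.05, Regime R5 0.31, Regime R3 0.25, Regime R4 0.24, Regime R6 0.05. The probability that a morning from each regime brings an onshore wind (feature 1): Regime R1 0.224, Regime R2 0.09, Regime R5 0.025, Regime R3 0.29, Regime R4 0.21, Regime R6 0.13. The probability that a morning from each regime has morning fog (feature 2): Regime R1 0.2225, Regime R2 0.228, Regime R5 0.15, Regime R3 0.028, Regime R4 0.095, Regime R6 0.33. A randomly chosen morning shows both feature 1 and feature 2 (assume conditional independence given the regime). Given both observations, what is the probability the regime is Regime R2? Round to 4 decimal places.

Compute prior × likelihood for every hypothesis:
  Regime R1: 0.1 × 0.224 × 0.2225 = 0.004984
  Regime R2: 0.05 × 0.09 × 0.228 = 0.001026
  Regime R5: 0.31 × 0.025 × 0.15 = 0.0011625
  Regime R3: 0.25 × 0.29 × 0.028 = 0.00203
  Regime R4: 0.24 × 0.21 × 0.095 = 0.004788
  Regime R6: 0.05 × 0.13 × 0.33 = 0.002145
Sum = 0.0161355.
P(Regime R2 | evidence) = 0.001026 / 0.0161355 ≈ 0.0636.

0.0636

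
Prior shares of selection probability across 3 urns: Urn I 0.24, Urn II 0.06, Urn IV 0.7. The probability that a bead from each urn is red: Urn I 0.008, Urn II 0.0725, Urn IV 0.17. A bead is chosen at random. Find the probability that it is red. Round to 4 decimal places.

0.1253

Unnormalized posteriors (prior × likelihood):
  Urn I: 0.24 × 0.008 = 0.00192
  Urn II: 0.06 × 0.0725 = 0.00435
  Urn IV: 0.7 × 0.17 = 0.119
P(red) = 0.00192 + 0.00435 + 0.119 = 0.12527 → 0.1253.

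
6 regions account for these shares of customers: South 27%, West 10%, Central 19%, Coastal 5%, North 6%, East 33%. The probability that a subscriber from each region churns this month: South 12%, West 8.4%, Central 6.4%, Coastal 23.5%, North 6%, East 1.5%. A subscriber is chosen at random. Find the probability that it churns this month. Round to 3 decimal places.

By Bayes' rule, posterior ∝ prior × likelihood:
  South: 0.27 × 0.12 = 0.0324
  West: 0.1 × 0.084 = 0.0084
  Central: 0.19 × 0.064 = 0.01216
  Coastal: 0.05 × 0.235 = 0.01175
  North: 0.06 × 0.06 = 0.0036
  East: 0.33 × 0.015 = 0.00495
P(churn) = 0.0324 + 0.0084 + 0.01216 + 0.01175 + 0.0036 + 0.00495 = 0.07326 → 0.073.

0.073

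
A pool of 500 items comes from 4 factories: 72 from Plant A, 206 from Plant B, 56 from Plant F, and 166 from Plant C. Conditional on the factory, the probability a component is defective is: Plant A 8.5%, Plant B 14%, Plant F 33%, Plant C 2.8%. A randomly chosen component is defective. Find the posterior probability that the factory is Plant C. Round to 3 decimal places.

Unnormalized posteriors (prior × likelihood):
  Plant A: 0.144 × 0.085 = 0.01224
  Plant B: 0.412 × 0.14 = 0.05768
  Plant F: 0.112 × 0.33 = 0.03696
  Plant C: 0.332 × 0.028 = 0.009296
Total = 0.116176.
P(Plant C | evidence) = 0.009296 / 0.116176 ≈ 0.080.

0.080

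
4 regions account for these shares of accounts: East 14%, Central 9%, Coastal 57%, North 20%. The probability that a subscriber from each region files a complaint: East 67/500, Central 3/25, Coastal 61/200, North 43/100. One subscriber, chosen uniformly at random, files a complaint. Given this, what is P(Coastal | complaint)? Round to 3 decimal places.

Prior × likelihood for each hypothesis:
  East: 0.14 × 0.134 = 0.01876
  Central: 0.09 × 0.12 = 0.0108
  Coastal: 0.57 × 0.305 = 0.17385
  North: 0.2 × 0.43 = 0.086
Total = 0.28941.
P(Coastal | evidence) = 0.17385 / 0.28941 ≈ 0.601.

0.601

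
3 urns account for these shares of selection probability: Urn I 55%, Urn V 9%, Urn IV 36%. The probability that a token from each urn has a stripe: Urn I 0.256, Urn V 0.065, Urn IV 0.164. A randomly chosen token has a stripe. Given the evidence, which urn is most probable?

Urn I

By Bayes' rule, posterior ∝ prior × likelihood:
  Urn I: 0.55 × 0.256 = 0.1408
  Urn V: 0.09 × 0.065 = 0.00585
  Urn IV: 0.36 × 0.164 = 0.05904
Normalizing constant = 0.20569.
Largest term belongs to Urn I, so Urn I is most probable.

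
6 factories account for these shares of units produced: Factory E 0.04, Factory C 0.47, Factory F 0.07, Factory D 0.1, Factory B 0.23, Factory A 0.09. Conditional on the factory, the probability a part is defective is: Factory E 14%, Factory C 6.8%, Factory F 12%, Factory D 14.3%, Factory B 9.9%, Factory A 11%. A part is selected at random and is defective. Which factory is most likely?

Compute prior × likelihood for every hypothesis:
  Factory E: 0.04 × 0.14 = 0.0056
  Factory C: 0.47 × 0.068 = 0.03196
  Factory F: 0.07 × 0.12 = 0.0084
  Factory D: 0.1 × 0.143 = 0.0143
  Factory B: 0.23 × 0.099 = 0.02277
  Factory A: 0.09 × 0.11 = 0.0099
Total = 0.09293.
Largest term belongs to Factory C, so Factory C is most probable.

Factory C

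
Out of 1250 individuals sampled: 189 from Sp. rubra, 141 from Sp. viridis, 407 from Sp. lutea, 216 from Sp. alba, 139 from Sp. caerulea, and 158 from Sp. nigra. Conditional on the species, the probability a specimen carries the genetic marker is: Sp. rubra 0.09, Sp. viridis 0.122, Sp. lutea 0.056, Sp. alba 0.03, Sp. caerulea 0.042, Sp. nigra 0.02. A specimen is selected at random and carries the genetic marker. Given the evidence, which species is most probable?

Sp. lutea

Prior × likelihood for each hypothesis:
  Sp. rubra: 0.1512 × 0.09 = 0.013608
  Sp. viridis: 0.1128 × 0.122 = 0.0137616
  Sp. lutea: 0.3256 × 0.056 = 0.0182336
  Sp. alba: 0.1728 × 0.03 = 0.005184
  Sp. caerulea: 0.1112 × 0.042 = 0.0046704
  Sp. nigra: 0.1264 × 0.02 = 0.002528
Sum = 0.0579856.
Largest term belongs to Sp. lutea, so Sp. lutea is most probable.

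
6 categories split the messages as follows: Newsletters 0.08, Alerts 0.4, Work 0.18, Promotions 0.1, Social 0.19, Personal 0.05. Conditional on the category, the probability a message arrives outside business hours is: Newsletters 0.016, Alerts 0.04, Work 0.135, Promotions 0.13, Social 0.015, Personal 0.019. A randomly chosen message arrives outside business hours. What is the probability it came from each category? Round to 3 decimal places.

Newsletters 0.022, Alerts 0.274, Work 0.416, Promotions 0.223, Social 0.049, Personal 0.016

Prior × likelihood for each hypothesis:
  Newsletters: 0.08 × 0.016 = 0.00128
  Alerts: 0.4 × 0.04 = 0.016
  Work: 0.18 × 0.135 = 0.0243
  Promotions: 0.1 × 0.13 = 0.013
  Social: 0.19 × 0.015 = 0.00285
  Personal: 0.05 × 0.019 = 0.00095
Normalizing constant = 0.05838.
P(Newsletters | off-hours) = 0.00128/0.05838 ≈ 0.022
P(Alerts | off-hours) = 0.016/0.05838 ≈ 0.274
P(Work | off-hours) = 0.0243/0.05838 ≈ 0.416
P(Promotions | off-hours) = 0.013/0.05838 ≈ 0.223
P(Social | off-hours) = 0.00285/0.05838 ≈ 0.049
P(Personal | off-hours) = 0.00095/0.05838 ≈ 0.016
(Check: 0.022+0.274+0.416+0.223+0.049+0.016 = 1.000.)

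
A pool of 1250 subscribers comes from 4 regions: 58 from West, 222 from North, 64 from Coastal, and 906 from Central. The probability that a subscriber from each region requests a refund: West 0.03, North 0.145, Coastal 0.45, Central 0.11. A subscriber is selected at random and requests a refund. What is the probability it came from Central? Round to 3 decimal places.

Unnormalized posteriors (prior × likelihood):
  West: 0.0464 × 0.03 = 0.001392
  North: 0.1776 × 0.145 = 0.025752
  Coastal: 0.0512 × 0.45 = 0.02304
  Central: 0.7248 × 0.11 = 0.079728
Sum = 0.129912.
P(Central | evidence) = 0.079728 / 0.129912 ≈ 0.614.

0.614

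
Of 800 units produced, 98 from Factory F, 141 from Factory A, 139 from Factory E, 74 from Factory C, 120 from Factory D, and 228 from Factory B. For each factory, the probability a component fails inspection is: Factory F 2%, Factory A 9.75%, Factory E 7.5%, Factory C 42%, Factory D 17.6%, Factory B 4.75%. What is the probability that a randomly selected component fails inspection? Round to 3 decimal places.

By Bayes' rule, posterior ∝ prior × likelihood:
  Factory F: 0.1225 × 0.02 = 0.00245
  Factory A: 0.17625 × 0.0975 = 0.017184375
  Factory E: 0.17375 × 0.075 = 0.01303125
  Factory C: 0.0925 × 0.42 = 0.03885
  Factory D: 0.15 × 0.176 = 0.0264
  Factory B: 0.285 × 0.0475 = 0.0135375
P(nonconforming) = 0.00245 + 0.017184375 + 0.01303125 + 0.03885 + 0.0264 + 0.0135375 = 0.111453125 → 0.111.

0.111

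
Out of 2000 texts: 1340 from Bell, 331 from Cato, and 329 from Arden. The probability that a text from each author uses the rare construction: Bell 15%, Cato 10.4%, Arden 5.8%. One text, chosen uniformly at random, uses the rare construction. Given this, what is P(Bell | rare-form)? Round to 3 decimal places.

0.790

Unnormalized posteriors (prior × likelihood):
  Bell: 0.67 × 0.15 = 0.1005
  Cato: 0.1655 × 0.104 = 0.017212
  Arden: 0.1645 × 0.058 = 0.009541
Total = 0.127253.
P(Bell | evidence) = 0.1005 / 0.127253 ≈ 0.790.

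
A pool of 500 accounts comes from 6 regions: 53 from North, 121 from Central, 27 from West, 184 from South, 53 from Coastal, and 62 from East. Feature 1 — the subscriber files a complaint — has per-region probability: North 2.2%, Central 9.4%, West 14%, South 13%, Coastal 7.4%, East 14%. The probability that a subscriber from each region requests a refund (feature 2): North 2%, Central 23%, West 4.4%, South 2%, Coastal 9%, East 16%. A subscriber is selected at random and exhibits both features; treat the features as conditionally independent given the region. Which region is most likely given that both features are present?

Central

Compute prior × likelihood for every hypothesis:
  North: 0.106 × 0.022 × 0.02 = 0.00004664
  Central: 0.242 × 0.094 × 0.23 = 0.00523204
  West: 0.054 × 0.14 × 0.044 = 0.00033264
  South: 0.368 × 0.13 × 0.02 = 0.0009568
  Coastal: 0.106 × 0.074 × 0.09 = 0.00070596
  East: 0.124 × 0.14 × 0.16 = 0.0027776
Sum = 0.01005168.
Largest term belongs to Central, so Central is most probable.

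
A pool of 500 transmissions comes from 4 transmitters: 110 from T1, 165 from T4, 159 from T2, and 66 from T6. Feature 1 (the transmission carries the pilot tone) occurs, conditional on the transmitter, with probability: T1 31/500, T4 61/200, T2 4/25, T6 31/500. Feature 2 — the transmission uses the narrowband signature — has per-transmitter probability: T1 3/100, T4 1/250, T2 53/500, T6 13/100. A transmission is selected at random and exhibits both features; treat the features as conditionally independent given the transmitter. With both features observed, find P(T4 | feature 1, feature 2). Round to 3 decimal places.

Prior × likelihood for each hypothesis:
  T1: 0.22 × 0.062 × 0.03 = 0.0004092
  T4: 0.33 × 0.305 × 0.004 = 0.0004026
  T2: 0.318 × 0.16 × 0.106 = 0.00539328
  T6: 0.132 × 0.062 × 0.13 = 0.00106392
Total = 0.007269.
P(T4 | evidence) = 0.0004026 / 0.007269 ≈ 0.055.

0.055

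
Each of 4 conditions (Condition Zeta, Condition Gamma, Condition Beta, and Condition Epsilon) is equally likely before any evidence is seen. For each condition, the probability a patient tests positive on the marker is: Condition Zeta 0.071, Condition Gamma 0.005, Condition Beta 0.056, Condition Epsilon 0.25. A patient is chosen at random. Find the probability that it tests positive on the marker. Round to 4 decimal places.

0.0955

Since the prior is uniform, the posterior is proportional to the likelihood:
  Condition Zeta: 0.071
  Condition Gamma: 0.005
  Condition Beta: 0.056
  Condition Epsilon: 0.25
P(marker-positive) = (1/4) × (0.071 + 0.005 + 0.056 + 0.25) = 0.382/4 ≈ 0.0955.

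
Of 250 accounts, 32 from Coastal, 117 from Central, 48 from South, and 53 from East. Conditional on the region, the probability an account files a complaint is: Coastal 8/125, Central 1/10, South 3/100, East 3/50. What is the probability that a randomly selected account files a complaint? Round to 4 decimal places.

By Bayes' rule, posterior ∝ prior × likelihood:
  Coastal: 0.128 × 0.064 = 0.008192
  Central: 0.468 × 0.1 = 0.0468
  South: 0.192 × 0.03 = 0.00576
  East: 0.212 × 0.06 = 0.01272
P(complaint) = 0.008192 + 0.0468 + 0.00576 + 0.01272 = 0.073472 → 0.0735.

0.0735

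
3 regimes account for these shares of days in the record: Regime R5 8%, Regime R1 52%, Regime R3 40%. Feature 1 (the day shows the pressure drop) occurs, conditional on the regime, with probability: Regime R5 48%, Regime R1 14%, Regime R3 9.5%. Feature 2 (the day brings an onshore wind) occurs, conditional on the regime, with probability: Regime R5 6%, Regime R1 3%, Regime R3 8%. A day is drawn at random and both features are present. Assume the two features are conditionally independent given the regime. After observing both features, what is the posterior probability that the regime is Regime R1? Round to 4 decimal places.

0.2901

Compute prior × likelihood for every hypothesis:
  Regime R5: 0.08 × 0.48 × 0.06 = 0.002304
  Regime R1: 0.52 × 0.14 × 0.03 = 0.002184
  Regime R3: 0.4 × 0.095 × 0.08 = 0.00304
Total = 0.007528.
P(Regime R1 | evidence) = 0.002184 / 0.007528 ≈ 0.2901.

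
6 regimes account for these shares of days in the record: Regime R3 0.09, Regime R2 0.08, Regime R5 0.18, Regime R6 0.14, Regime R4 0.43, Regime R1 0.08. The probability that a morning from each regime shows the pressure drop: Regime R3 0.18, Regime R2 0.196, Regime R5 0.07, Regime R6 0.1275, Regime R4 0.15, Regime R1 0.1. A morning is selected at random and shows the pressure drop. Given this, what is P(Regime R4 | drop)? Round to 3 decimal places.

Unnormalized posteriors (prior × likelihood):
  Regime R3: 0.09 × 0.18 = 0.0162
  Regime R2: 0.08 × 0.196 = 0.01568
  Regime R5: 0.18 × 0.07 = 0.0126
  Regime R6: 0.14 × 0.1275 = 0.01785
  Regime R4: 0.43 × 0.15 = 0.0645
  Regime R1: 0.08 × 0.1 = 0.008
Total = 0.13483.
P(Regime R4 | evidence) = 0.0645 / 0.13483 ≈ 0.478.

0.478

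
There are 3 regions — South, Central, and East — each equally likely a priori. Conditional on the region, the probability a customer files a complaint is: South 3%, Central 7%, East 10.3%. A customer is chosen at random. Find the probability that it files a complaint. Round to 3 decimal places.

With a uniform prior (1/3 each), posterior ∝ likelihood:
  South: 0.03
  Central: 0.07
  East: 0.103
P(complaint) = (1/3) × (0.03 + 0.07 + 0.103) = 0.203/3 ≈ 0.068.

0.068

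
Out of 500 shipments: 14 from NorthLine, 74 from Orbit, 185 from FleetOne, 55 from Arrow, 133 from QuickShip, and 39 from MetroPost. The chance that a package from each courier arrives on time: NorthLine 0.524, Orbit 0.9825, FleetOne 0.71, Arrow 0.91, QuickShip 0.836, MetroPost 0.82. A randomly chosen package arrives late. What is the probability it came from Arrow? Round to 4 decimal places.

Taking complements, P(late | each) = NorthLine 0.476, Orbit 0.0175, FleetOne 0.29, Arrow 0.09, QuickShip 0.164, MetroPost 0.18.
Prior × likelihood for each hypothesis:
  NorthLine: 0.028 × 0.476 = 0.013328
  Orbit: 0.148 × 0.0175 = 0.00259
  FleetOne: 0.37 × 0.29 = 0.1073
  Arrow: 0.11 × 0.09 = 0.0099
  QuickShip: 0.266 × 0.164 = 0.043624
  MetroPost: 0.078 × 0.18 = 0.01404
Normalizing constant = 0.190782.
P(Arrow | evidence) = 0.0099 / 0.190782 ≈ 0.0519.

0.0519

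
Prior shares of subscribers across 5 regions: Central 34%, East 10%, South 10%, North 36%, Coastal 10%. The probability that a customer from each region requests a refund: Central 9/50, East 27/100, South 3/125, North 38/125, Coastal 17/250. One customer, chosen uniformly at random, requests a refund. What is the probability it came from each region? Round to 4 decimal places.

Central 0.2959, East 0.1305, South 0.0116, North 0.5291, Coastal 0.0329

By Bayes' rule, posterior ∝ prior × likelihood:
  Central: 0.34 × 0.18 = 0.0612
  East: 0.1 × 0.27 = 0.027
  South: 0.1 × 0.024 = 0.0024
  North: 0.36 × 0.304 = 0.10944
  Coastal: 0.1 × 0.068 = 0.0068
Sum = 0.20684.
P(Central | refund) = 0.0612/0.20684 ≈ 0.2959
P(East | refund) = 0.027/0.20684 ≈ 0.1305
P(South | refund) = 0.0024/0.20684 ≈ 0.0116
P(North | refund) = 0.10944/0.20684 ≈ 0.5291
P(Coastal | refund) = 0.0068/0.20684 ≈ 0.0329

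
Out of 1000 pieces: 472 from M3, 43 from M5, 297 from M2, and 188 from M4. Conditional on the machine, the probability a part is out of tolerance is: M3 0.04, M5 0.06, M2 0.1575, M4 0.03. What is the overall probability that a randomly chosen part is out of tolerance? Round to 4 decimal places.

Compute prior × likelihood for every hypothesis:
  M3: 0.472 × 0.04 = 0.01888
  M5: 0.043 × 0.06 = 0.00258
  M2: 0.297 × 0.1575 = 0.0467775
  M4: 0.188 × 0.03 = 0.00564
P(oversize) = 0.01888 + 0.00258 + 0.0467775 + 0.00564 = 0.0738775 → 0.0739.

0.0739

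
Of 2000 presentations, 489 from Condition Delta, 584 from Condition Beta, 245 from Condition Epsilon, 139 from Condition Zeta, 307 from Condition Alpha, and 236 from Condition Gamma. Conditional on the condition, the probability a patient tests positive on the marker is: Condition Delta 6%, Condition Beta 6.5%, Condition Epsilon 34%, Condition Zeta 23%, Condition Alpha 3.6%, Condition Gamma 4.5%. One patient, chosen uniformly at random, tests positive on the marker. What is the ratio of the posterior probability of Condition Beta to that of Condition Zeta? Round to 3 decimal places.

Compute prior × likelihood for every hypothesis:
  Condition Delta: 0.2445 × 0.06 = 0.01467
  Condition Beta: 0.292 × 0.065 = 0.01898
  Condition Epsilon: 0.1225 × 0.34 = 0.04165
  Condition Zeta: 0.0695 × 0.23 = 0.015985
  Condition Alpha: 0.1535 × 0.036 = 0.005526
  Condition Gamma: 0.118 × 0.045 = 0.00531
Total = 0.102121.
The ratio is 0.01898 / 0.015985 (the normalizer cancels) = 1.187.

1.187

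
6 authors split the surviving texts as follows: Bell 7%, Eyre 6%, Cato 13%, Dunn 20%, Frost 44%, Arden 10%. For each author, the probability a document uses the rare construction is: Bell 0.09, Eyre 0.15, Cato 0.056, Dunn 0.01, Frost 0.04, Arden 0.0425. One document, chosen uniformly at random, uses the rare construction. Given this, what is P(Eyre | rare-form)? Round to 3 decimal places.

By Bayes' rule, posterior ∝ prior × likelihood:
  Bell: 0.07 × 0.09 = 0.0063
  Eyre: 0.06 × 0.15 = 0.009
  Cato: 0.13 × 0.056 = 0.00728
  Dunn: 0.2 × 0.01 = 0.002
  Frost: 0.44 × 0.04 = 0.0176
  Arden: 0.1 × 0.0425 = 0.00425
Total = 0.04643.
P(Eyre | evidence) = 0.009 / 0.04643 ≈ 0.194.

0.194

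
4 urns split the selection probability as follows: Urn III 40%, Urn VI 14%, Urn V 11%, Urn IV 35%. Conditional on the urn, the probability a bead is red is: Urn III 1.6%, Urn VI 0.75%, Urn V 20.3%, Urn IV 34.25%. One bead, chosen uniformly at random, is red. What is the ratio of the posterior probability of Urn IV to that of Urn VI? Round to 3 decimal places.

114.167

Prior × likelihood for each hypothesis:
  Urn III: 0.4 × 0.016 = 0.0064
  Urn VI: 0.14 × 0.0075 = 0.00105
  Urn V: 0.11 × 0.203 = 0.02233
  Urn IV: 0.35 × 0.3425 = 0.119875
Sum = 0.149655.
The ratio is 0.119875 / 0.00105 (the normalizer cancels) = 114.167.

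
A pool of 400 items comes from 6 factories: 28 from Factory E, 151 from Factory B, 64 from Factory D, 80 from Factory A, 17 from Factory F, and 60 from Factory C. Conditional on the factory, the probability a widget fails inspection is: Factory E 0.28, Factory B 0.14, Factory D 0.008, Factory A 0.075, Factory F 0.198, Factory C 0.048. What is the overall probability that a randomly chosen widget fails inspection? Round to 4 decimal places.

By Bayes' rule, posterior ∝ prior × likelihood:
  Factory E: 0.07 × 0.28 = 0.0196
  Factory B: 0.3775 × 0.14 = 0.05285
  Factory D: 0.16 × 0.008 = 0.00128
  Factory A: 0.2 × 0.075 = 0.015
  Factory F: 0.0425 × 0.198 = 0.008415
  Factory C: 0.15 × 0.048 = 0.0072
P(nonconforming) = 0.0196 + 0.05285 + 0.00128 + 0.015 + 0.008415 + 0.0072 = 0.104345 → 0.1043.

0.1043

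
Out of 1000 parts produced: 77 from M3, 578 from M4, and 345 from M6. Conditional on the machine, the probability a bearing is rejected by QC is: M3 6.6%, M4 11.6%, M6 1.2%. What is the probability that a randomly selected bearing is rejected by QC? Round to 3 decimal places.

Prior × likelihood for each hypothesis:
  M3: 0.077 × 0.066 = 0.005082
  M4: 0.578 × 0.116 = 0.067048
  M6: 0.345 × 0.012 = 0.00414
P(rejected) = 0.005082 + 0.067048 + 0.00414 = 0.07627 → 0.076.

0.076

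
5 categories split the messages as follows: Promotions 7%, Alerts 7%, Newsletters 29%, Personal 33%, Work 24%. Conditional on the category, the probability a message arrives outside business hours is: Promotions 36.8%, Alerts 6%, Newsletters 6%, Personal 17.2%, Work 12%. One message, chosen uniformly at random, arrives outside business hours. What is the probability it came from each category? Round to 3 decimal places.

Compute prior × likelihood for every hypothesis:
  Promotions: 0.07 × 0.368 = 0.02576
  Alerts: 0.07 × 0.06 = 0.0042
  Newsletters: 0.29 × 0.06 = 0.0174
  Personal: 0.33 × 0.172 = 0.05676
  Work: 0.24 × 0.12 = 0.0288
Normalizing constant = 0.13292.
P(Promotions | off-hours) = 0.02576/0.13292 ≈ 0.194
P(Alerts | off-hours) = 0.0042/0.13292 ≈ 0.032
P(Newsletters | off-hours) = 0.0174/0.13292 ≈ 0.131
P(Personal | off-hours) = 0.05676/0.13292 ≈ 0.427
P(Work | off-hours) = 0.0288/0.13292 ≈ 0.217

Promotions 0.194, Alerts 0.032, Newsletters 0.131, Personal 0.427, Work 0.217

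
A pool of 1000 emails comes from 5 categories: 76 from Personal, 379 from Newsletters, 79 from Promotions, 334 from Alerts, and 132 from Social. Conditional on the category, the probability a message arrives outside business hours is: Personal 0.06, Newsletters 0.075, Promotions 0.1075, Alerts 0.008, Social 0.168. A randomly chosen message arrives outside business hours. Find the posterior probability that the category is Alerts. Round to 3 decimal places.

0.040

Compute prior × likelihood for every hypothesis:
  Personal: 0.076 × 0.06 = 0.00456
  Newsletters: 0.379 × 0.075 = 0.028425
  Promotions: 0.079 × 0.1075 = 0.0084925
  Alerts: 0.334 × 0.008 = 0.002672
  Social: 0.132 × 0.168 = 0.022176
Normalizing constant = 0.0663255.
P(Alerts | evidence) = 0.002672 / 0.0663255 ≈ 0.040.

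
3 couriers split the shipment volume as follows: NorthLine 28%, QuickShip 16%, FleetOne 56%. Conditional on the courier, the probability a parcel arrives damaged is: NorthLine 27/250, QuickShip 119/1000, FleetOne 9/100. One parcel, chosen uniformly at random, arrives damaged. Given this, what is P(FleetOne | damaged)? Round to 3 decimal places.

0.506

By Bayes' rule, posterior ∝ prior × likelihood:
  NorthLine: 0.28 × 0.108 = 0.03024
  QuickShip: 0.16 × 0.119 = 0.01904
  FleetOne: 0.56 × 0.09 = 0.0504
Sum = 0.09968.
P(FleetOne | evidence) = 0.0504 / 0.09968 ≈ 0.506.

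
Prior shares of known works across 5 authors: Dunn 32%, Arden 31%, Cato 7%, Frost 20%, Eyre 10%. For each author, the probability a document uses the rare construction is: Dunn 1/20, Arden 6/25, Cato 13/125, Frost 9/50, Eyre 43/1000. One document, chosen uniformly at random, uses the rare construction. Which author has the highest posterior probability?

By Bayes' rule, posterior ∝ prior × likelihood:
  Dunn: 0.32 × 0.05 = 0.016
  Arden: 0.31 × 0.24 = 0.0744
  Cato: 0.07 × 0.104 = 0.00728
  Frost: 0.2 × 0.18 = 0.036
  Eyre: 0.1 × 0.043 = 0.0043
Total = 0.13798.
Largest term belongs to Arden, so Arden is most probable.

Arden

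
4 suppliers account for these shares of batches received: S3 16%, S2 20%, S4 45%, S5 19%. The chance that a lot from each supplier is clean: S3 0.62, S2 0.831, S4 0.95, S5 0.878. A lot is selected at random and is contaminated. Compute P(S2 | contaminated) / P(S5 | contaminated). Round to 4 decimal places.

Taking complements, P(contaminated | each) = S3 0.38, S2 0.169, S4 0.05, S5 0.122.
Compute prior × likelihood for every hypothesis:
  S3: 0.16 × 0.38 = 0.0608
  S2: 0.2 × 0.169 = 0.0338
  S4: 0.45 × 0.05 = 0.0225
  S5: 0.19 × 0.122 = 0.02318
Sum = 0.14028.
The ratio is 0.0338 / 0.02318 (the normalizer cancels) = 1.4582.

1.4582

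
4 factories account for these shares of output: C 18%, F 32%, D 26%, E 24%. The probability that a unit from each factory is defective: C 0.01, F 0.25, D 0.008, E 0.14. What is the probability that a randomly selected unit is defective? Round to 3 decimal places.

Prior × likelihood for each hypothesis:
  C: 0.18 × 0.01 = 0.0018
  F: 0.32 × 0.25 = 0.08
  D: 0.26 × 0.008 = 0.00208
  E: 0.24 × 0.14 = 0.0336
P(defective) = 0.0018 + 0.08 + 0.00208 + 0.0336 = 0.11748 → 0.117.

0.117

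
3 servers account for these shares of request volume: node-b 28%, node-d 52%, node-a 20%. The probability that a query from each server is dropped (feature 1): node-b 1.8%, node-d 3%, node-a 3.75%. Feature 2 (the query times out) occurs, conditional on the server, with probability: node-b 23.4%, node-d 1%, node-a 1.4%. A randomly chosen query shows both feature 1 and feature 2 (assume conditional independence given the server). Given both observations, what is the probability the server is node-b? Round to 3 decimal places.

Prior × likelihood for each hypothesis:
  node-b: 0.28 × 0.018 × 0.234 = 0.00117936
  node-d: 0.52 × 0.03 × 0.01 = 0.000156
  node-a: 0.2 × 0.0375 × 0.014 = 0.000105
Total = 0.00144036.
P(node-b | evidence) = 0.00117936 / 0.00144036 ≈ 0.819.

0.819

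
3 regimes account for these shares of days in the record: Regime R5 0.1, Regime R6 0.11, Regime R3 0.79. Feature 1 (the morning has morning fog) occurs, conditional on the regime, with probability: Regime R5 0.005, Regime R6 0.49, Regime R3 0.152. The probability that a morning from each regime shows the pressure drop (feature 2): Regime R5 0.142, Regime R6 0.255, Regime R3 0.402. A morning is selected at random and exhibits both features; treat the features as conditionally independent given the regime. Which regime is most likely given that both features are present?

Prior × likelihood for each hypothesis:
  Regime R5: 0.1 × 0.005 × 0.142 = 0.000071
  Regime R6: 0.11 × 0.49 × 0.255 = 0.0137445
  Regime R3: 0.79 × 0.152 × 0.402 = 0.04827216
Total = 0.06208766.
Largest term belongs to Regime R3, so Regime R3 is most probable.

Regime R3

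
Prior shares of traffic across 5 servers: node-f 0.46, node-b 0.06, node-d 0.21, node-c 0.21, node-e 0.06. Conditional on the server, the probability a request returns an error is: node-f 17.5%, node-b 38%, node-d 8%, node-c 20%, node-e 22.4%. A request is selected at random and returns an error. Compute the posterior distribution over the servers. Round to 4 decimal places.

node-f 0.4586, node-b 0.1299, node-d 0.0957, node-c 0.2393, node-e 0.0766

Compute prior × likelihood for every hypothesis:
  node-f: 0.46 × 0.175 = 0.0805
  node-b: 0.06 × 0.38 = 0.0228
  node-d: 0.21 × 0.08 = 0.0168
  node-c: 0.21 × 0.2 = 0.042
  node-e: 0.06 × 0.224 = 0.01344
Total = 0.17554.
P(node-f | error) = 0.0805/0.17554 ≈ 0.4586
P(node-b | error) = 0.0228/0.17554 ≈ 0.1299
P(node-d | error) = 0.0168/0.17554 ≈ 0.0957
P(node-c | error) = 0.042/0.17554 ≈ 0.2393
P(node-e | error) = 0.01344/0.17554 ≈ 0.0766
(Check: 0.4586+0.1299+0.0957+0.2393+0.0766 = 1.0001.)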